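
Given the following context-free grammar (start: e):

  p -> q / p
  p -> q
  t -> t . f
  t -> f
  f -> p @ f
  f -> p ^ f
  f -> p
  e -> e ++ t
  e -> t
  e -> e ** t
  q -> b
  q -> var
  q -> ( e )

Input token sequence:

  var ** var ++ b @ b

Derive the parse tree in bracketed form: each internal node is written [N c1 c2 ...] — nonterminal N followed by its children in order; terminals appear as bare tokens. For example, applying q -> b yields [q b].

[e [e [e [t [f [p [q var]]]]] ** [t [f [p [q var]]]]] ++ [t [f [p [q b]] @ [f [p [q b]]]]]]

e
e ++ t
e ** t ++ t
t ** t ++ t
f ** t ++ t
p ** t ++ t
q ** t ++ t
var ** t ++ t
var ** f ++ t
var ** p ++ t
var ** q ++ t
var ** var ++ t
var ** var ++ f
var ** var ++ p @ f
var ** var ++ q @ f
var ** var ++ b @ f
var ** var ++ b @ p
var ** var ++ b @ q
var ** var ++ b @ b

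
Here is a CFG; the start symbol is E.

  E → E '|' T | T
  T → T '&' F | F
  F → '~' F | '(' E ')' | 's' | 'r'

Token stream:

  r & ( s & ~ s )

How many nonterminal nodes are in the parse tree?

[E [T [T [F r]] & [F ( [E [T [T [F s]] & [F ~ [F s]]]] )]]]

11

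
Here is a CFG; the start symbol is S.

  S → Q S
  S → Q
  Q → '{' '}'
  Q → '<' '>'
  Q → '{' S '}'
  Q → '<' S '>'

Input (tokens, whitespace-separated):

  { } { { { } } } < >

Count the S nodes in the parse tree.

[S [Q { }] [S [Q { [S [Q { [S [Q { }]] }]] }] [S [Q < >]]]]

5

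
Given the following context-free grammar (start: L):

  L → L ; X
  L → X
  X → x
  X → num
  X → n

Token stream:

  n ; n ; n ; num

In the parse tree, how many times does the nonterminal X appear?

4

[L [L [L [L [X n]] ; [X n]] ; [X n]] ; [X num]]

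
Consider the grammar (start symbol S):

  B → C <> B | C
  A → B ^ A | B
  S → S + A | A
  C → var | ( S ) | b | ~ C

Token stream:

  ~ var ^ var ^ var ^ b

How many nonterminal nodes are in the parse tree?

14

[S [A [B [C ~ [C var]]] ^ [A [B [C var]] ^ [A [B [C var]] ^ [A [B [C b]]]]]]]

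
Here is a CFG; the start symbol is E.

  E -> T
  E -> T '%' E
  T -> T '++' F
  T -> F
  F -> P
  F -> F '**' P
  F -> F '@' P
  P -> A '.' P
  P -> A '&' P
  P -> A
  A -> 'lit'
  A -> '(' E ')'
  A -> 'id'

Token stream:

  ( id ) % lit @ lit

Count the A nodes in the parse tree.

4

[E [T [F [P [A ( [E [T [F [P [A id]]]]] )]]]] % [E [T [F [F [P [A lit]]] @ [P [A lit]]]]]]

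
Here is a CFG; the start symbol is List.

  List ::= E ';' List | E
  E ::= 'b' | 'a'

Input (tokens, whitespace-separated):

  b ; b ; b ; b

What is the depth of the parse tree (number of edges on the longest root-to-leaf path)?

[List [E b] ; [List [E b] ; [List [E b] ; [List [E b]]]]]

5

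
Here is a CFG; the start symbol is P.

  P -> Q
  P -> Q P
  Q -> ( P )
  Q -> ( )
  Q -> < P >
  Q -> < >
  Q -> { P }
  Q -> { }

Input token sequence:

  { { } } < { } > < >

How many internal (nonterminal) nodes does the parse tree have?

[P [Q { [P [Q { }]] }] [P [Q < [P [Q { }]] >] [P [Q < >]]]]

10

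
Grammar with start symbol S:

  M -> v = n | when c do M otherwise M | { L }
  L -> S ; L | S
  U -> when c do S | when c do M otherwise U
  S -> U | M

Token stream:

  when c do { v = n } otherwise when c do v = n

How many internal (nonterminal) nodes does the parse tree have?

[S [U when c do [M { [L [S [M v = n]]] }] otherwise [U when c do [S [M v = n]]]]]

9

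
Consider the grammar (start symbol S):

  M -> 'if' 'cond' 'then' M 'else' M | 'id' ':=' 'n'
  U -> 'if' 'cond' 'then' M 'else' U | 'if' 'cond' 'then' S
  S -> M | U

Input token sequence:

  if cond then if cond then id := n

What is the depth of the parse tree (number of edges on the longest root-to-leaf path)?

6

[S [U if cond then [S [U if cond then [S [M id := n]]]]]]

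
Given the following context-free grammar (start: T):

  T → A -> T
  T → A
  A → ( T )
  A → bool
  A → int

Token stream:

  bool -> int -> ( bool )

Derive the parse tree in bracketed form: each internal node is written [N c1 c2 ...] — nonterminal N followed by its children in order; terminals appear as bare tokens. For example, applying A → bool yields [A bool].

[T [A bool] -> [T [A int] -> [T [A ( [T [A bool]] )]]]]

T
A -> T
bool -> T
bool -> A -> T
bool -> int -> T
bool -> int -> A
bool -> int -> ( T )
bool -> int -> ( A )
bool -> int -> ( bool )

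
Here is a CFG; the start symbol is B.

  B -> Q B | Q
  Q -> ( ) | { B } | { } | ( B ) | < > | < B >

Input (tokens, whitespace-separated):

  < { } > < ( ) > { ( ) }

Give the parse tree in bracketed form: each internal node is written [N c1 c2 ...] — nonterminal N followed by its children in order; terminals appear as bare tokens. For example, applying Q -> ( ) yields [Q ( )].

[B [Q < [B [Q { }]] >] [B [Q < [B [Q ( )]] >] [B [Q { [B [Q ( )]] }]]]]

B
Q B
< B > B
< Q > B
< { } > B
< { } > Q B
< { } > < B > B
< { } > < Q > B
< { } > < ( ) > B
< { } > < ( ) > Q
< { } > < ( ) > { B }
< { } > < ( ) > { Q }
< { } > < ( ) > { ( ) }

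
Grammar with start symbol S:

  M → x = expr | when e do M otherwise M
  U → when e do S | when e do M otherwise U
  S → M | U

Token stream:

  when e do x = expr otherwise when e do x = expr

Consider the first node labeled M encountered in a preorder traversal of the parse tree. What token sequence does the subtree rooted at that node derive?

[S [U when e do [M x = expr] otherwise [U when e do [S [M x = expr]]]]]

x = expr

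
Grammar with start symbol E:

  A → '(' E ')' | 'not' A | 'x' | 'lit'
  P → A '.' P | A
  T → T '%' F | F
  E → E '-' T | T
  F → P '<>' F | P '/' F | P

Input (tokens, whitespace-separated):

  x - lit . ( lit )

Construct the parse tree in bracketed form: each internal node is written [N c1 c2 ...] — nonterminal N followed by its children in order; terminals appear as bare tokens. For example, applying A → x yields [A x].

E
E - T
T - T
F - T
P - T
A - T
x - T
x - F
x - P
x - A . P
x - lit . P
x - lit . A
x - lit . ( E )
x - lit . ( T )
x - lit . ( F )
x - lit . ( P )
x - lit . ( A )
x - lit . ( lit )

[E [E [T [F [P [A x]]]]] - [T [F [P [A lit] . [P [A ( [E [T [F [P [A lit]]]]] )]]]]]]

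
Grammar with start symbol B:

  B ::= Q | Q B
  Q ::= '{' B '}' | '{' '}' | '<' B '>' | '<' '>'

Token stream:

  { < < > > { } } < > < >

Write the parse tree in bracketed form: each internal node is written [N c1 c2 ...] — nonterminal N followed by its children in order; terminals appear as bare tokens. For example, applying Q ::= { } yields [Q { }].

B
Q B
{ B } B
{ Q B } B
{ < B > B } B
{ < Q > B } B
{ < < > > B } B
{ < < > > Q } B
{ < < > > { } } B
{ < < > > { } } Q B
{ < < > > { } } < > B
{ < < > > { } } < > Q
{ < < > > { } } < > < >

[B [Q { [B [Q < [B [Q < >]] >] [B [Q { }]]] }] [B [Q < >] [B [Q < >]]]]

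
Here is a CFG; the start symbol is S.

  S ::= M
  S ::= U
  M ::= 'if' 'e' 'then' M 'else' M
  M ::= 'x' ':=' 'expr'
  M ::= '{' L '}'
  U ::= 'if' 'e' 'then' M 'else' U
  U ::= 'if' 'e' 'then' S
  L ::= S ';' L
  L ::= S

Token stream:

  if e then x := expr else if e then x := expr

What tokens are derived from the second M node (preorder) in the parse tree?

[S [U if e then [M x := expr] else [U if e then [S [M x := expr]]]]]

x := expr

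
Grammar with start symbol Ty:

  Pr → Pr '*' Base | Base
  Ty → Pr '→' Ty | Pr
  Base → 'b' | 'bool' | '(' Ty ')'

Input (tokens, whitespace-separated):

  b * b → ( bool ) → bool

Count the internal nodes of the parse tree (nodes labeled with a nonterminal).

14

[Ty [Pr [Pr [Base b]] * [Base b]] → [Ty [Pr [Base ( [Ty [Pr [Base bool]]] )]] → [Ty [Pr [Base bool]]]]]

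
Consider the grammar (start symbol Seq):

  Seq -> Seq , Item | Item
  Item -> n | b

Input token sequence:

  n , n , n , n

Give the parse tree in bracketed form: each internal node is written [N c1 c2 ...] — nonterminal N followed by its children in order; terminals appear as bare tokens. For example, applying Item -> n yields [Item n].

[Seq [Seq [Seq [Seq [Item n]] , [Item n]] , [Item n]] , [Item n]]

Seq
Seq , Item
Seq , Item , Item
Seq , Item , Item , Item
Item , Item , Item , Item
n , Item , Item , Item
n , n , Item , Item
n , n , n , Item
n , n , n , n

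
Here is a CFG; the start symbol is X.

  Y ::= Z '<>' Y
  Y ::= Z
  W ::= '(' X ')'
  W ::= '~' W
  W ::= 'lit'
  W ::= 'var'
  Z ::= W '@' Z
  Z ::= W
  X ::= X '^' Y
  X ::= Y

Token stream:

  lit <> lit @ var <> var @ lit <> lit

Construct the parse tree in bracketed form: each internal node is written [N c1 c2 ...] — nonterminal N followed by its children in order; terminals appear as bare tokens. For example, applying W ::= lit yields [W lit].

X
Y
Z <> Y
W <> Y
lit <> Y
lit <> Z <> Y
lit <> W @ Z <> Y
lit <> lit @ Z <> Y
lit <> lit @ W <> Y
lit <> lit @ var <> Y
lit <> lit @ var <> Z <> Y
lit <> lit @ var <> W @ Z <> Y
lit <> lit @ var <> var @ Z <> Y
lit <> lit @ var <> var @ W <> Y
lit <> lit @ var <> var @ lit <> Y
lit <> lit @ var <> var @ lit <> Z
lit <> lit @ var <> var @ lit <> W
lit <> lit @ var <> var @ lit <> lit

[X [Y [Z [W lit]] <> [Y [Z [W lit] @ [Z [W var]]] <> [Y [Z [W var] @ [Z [W lit]]] <> [Y [Z [W lit]]]]]]]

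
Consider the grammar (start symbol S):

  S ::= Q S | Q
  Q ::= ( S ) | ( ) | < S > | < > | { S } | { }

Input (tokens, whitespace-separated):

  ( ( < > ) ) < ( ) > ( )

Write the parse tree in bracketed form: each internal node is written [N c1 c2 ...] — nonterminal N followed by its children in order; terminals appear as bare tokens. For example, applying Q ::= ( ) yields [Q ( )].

[S [Q ( [S [Q ( [S [Q < >]] )]] )] [S [Q < [S [Q ( )]] >] [S [Q ( )]]]]

S
Q S
( S ) S
( Q ) S
( ( S ) ) S
( ( Q ) ) S
( ( < > ) ) S
( ( < > ) ) Q S
( ( < > ) ) < S > S
( ( < > ) ) < Q > S
( ( < > ) ) < ( ) > S
( ( < > ) ) < ( ) > Q
( ( < > ) ) < ( ) > ( )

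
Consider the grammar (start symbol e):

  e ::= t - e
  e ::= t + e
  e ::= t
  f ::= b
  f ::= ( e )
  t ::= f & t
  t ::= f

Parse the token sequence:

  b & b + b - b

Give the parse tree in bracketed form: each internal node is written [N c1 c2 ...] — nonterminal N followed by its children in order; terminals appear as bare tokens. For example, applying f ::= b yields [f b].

e
t + e
f & t + e
b & t + e
b & f + e
b & b + e
b & b + t - e
b & b + f - e
b & b + b - e
b & b + b - t
b & b + b - f
b & b + b - b

[e [t [f b] & [t [f b]]] + [e [t [f b]] - [e [t [f b]]]]]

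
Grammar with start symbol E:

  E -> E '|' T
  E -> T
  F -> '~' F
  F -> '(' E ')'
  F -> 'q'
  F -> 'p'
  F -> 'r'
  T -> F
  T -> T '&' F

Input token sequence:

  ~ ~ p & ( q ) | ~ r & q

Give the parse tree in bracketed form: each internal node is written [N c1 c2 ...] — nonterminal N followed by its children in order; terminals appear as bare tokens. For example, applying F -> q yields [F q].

[E [E [T [T [F ~ [F ~ [F p]]]] & [F ( [E [T [F q]]] )]]] | [T [T [F ~ [F r]]] & [F q]]]

E
E | T
T | T
T & F | T
F & F | T
~ F & F | T
~ ~ F & F | T
~ ~ p & F | T
~ ~ p & ( E ) | T
~ ~ p & ( T ) | T
~ ~ p & ( F ) | T
~ ~ p & ( q ) | T
~ ~ p & ( q ) | T & F
~ ~ p & ( q ) | F & F
~ ~ p & ( q ) | ~ F & F
~ ~ p & ( q ) | ~ r & F
~ ~ p & ( q ) | ~ r & q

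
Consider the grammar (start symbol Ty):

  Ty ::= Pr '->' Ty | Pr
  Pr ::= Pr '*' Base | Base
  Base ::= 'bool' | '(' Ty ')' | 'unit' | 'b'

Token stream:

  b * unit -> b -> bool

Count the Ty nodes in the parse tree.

3

[Ty [Pr [Pr [Base b]] * [Base unit]] -> [Ty [Pr [Base b]] -> [Ty [Pr [Base bool]]]]]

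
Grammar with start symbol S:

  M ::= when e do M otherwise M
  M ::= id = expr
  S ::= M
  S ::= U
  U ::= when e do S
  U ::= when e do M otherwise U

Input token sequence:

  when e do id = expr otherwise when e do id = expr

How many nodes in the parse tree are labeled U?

[S [U when e do [M id = expr] otherwise [U when e do [S [M id = expr]]]]]

2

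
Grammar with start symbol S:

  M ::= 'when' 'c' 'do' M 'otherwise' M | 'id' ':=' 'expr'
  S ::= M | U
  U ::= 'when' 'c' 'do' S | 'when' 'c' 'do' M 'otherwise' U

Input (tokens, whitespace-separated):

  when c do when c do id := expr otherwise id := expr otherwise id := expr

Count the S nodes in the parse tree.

[S [M when c do [M when c do [M id := expr] otherwise [M id := expr]] otherwise [M id := expr]]]

1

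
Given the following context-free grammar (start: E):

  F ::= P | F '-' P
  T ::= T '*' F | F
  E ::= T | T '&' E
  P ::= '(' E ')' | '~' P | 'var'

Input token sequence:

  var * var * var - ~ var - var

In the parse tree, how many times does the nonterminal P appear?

[E [T [T [T [F [P var]]] * [F [P var]]] * [F [F [F [P var]] - [P ~ [P var]]] - [P var]]]]

6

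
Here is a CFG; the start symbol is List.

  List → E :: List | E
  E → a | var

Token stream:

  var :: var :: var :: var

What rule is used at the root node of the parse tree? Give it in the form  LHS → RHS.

List → E :: List

[List [E var] :: [List [E var] :: [List [E var] :: [List [E var]]]]]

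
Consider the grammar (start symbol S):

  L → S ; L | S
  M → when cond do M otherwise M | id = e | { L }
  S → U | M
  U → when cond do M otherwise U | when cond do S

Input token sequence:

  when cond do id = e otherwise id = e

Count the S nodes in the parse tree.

[S [M when cond do [M id = e] otherwise [M id = e]]]

1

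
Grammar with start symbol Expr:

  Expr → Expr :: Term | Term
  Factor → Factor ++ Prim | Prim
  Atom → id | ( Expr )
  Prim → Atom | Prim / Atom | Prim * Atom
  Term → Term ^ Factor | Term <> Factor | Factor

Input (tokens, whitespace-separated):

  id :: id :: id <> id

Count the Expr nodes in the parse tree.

3

[Expr [Expr [Expr [Term [Factor [Prim [Atom id]]]]] :: [Term [Factor [Prim [Atom id]]]]] :: [Term [Term [Factor [Prim [Atom id]]]] <> [Factor [Prim [Atom id]]]]]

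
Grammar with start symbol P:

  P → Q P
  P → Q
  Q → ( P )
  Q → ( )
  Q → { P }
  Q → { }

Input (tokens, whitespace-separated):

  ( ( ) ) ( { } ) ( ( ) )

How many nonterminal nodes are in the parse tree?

[P [Q ( [P [Q ( )]] )] [P [Q ( [P [Q { }]] )] [P [Q ( [P [Q ( )]] )]]]]

12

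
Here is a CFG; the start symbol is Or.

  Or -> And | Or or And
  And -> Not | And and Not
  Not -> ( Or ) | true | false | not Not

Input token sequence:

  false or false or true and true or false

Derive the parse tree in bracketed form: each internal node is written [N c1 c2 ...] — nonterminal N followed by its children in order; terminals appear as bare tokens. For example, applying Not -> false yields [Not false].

[Or [Or [Or [Or [And [Not false]]] or [And [Not false]]] or [And [And [Not true]] and [Not true]]] or [And [Not false]]]

Or
Or or And
Or or And or And
Or or And or And or And
And or And or And or And
Not or And or And or And
false or And or And or And
false or Not or And or And
false or false or And or And
false or false or And and Not or And
false or false or Not and Not or And
false or false or true and Not or And
false or false or true and true or And
false or false or true and true or Not
false or false or true and true or false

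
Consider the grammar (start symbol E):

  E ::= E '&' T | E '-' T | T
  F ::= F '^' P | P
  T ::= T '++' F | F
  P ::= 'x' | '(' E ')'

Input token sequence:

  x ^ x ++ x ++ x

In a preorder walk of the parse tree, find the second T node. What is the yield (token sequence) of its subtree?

x ^ x ++ x

[E [T [T [T [F [F [P x]] ^ [P x]]] ++ [F [P x]]] ++ [F [P x]]]]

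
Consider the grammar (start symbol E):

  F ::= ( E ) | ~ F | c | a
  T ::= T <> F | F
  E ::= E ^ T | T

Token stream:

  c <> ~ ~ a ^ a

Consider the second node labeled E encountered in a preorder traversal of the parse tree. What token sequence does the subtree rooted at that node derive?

c <> ~ ~ a

[E [E [T [T [F c]] <> [F ~ [F ~ [F a]]]]] ^ [T [F a]]]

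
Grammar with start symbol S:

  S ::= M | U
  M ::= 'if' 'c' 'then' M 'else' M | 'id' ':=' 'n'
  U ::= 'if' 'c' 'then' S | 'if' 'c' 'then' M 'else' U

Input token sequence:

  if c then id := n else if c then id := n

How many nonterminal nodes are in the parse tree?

[S [U if c then [M id := n] else [U if c then [S [M id := n]]]]]

6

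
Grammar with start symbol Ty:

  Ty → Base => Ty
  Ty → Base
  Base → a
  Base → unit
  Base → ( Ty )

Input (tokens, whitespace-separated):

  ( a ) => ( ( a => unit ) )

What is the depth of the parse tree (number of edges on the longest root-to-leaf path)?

[Ty [Base ( [Ty [Base a]] )] => [Ty [Base ( [Ty [Base ( [Ty [Base a] => [Ty [Base unit]]] )]] )]]]

8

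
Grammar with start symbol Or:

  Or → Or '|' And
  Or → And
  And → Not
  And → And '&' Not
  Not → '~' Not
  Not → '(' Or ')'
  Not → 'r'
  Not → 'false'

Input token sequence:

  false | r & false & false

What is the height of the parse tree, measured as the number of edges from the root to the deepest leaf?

[Or [Or [And [Not false]]] | [And [And [And [Not r]] & [Not false]] & [Not false]]]

5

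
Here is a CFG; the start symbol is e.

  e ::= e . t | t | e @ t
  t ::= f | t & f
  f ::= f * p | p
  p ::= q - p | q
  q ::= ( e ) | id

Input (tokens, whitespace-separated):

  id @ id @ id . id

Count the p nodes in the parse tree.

[e [e [e [e [t [f [p [q id]]]]] @ [t [f [p [q id]]]]] @ [t [f [p [q id]]]]] . [t [f [p [q id]]]]]

4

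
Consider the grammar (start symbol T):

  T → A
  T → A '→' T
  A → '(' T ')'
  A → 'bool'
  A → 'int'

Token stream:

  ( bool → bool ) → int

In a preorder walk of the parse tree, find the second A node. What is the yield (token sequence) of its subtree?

[T [A ( [T [A bool] → [T [A bool]]] )] → [T [A int]]]

bool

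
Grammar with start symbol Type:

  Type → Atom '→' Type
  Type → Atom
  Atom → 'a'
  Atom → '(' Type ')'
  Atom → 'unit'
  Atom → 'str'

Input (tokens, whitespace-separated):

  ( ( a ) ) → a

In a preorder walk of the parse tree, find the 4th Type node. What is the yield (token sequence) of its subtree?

a

[Type [Atom ( [Type [Atom ( [Type [Atom a]] )]] )] → [Type [Atom a]]]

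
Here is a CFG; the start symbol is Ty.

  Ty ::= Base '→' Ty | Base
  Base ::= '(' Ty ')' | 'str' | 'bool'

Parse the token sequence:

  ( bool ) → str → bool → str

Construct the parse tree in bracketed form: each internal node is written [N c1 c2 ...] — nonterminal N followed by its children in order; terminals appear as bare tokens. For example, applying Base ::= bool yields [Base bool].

[Ty [Base ( [Ty [Base bool]] )] → [Ty [Base str] → [Ty [Base bool] → [Ty [Base str]]]]]

Ty
Base → Ty
( Ty ) → Ty
( Base ) → Ty
( bool ) → Ty
( bool ) → Base → Ty
( bool ) → str → Ty
( bool ) → str → Base → Ty
( bool ) → str → bool → Ty
( bool ) → str → bool → Base
( bool ) → str → bool → str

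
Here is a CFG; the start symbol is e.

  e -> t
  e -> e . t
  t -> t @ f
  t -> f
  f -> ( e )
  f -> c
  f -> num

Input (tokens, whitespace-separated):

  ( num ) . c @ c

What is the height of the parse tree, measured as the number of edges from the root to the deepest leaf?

[e [e [t [f ( [e [t [f num]]] )]]] . [t [t [f c]] @ [f c]]]

7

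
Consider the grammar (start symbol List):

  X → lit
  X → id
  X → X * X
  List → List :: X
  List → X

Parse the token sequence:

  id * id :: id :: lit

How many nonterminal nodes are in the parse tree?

[List [List [List [X [X id] * [X id]]] :: [X id]] :: [X lit]]

8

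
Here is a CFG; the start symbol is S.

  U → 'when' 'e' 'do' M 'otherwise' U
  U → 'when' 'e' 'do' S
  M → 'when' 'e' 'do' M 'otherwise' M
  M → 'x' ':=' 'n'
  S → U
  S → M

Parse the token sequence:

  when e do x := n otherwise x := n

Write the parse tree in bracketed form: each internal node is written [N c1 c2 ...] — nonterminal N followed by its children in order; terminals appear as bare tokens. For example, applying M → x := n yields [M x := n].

[S [M when e do [M x := n] otherwise [M x := n]]]

S
M
when e do M otherwise M
when e do x := n otherwise M
when e do x := n otherwise x := n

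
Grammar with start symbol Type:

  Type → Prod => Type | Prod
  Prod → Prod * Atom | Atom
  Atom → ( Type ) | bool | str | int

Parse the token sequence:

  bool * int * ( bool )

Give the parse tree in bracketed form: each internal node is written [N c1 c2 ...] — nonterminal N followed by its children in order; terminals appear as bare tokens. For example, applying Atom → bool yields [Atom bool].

[Type [Prod [Prod [Prod [Atom bool]] * [Atom int]] * [Atom ( [Type [Prod [Atom bool]]] )]]]

Type
Prod
Prod * Atom
Prod * Atom * Atom
Atom * Atom * Atom
bool * Atom * Atom
bool * int * Atom
bool * int * ( Type )
bool * int * ( Prod )
bool * int * ( Atom )
bool * int * ( bool )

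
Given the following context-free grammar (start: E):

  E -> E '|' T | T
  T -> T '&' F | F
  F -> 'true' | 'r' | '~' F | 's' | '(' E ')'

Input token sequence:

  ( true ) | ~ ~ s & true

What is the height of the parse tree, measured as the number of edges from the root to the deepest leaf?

7

[E [E [T [F ( [E [T [F true]]] )]]] | [T [T [F ~ [F ~ [F s]]]] & [F true]]]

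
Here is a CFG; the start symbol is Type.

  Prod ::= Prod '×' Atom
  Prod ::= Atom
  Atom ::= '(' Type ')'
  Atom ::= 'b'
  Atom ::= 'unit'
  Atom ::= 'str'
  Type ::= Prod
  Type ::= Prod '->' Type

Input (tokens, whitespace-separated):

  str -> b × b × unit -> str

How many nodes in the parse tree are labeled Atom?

[Type [Prod [Atom str]] -> [Type [Prod [Prod [Prod [Atom b]] × [Atom b]] × [Atom unit]] -> [Type [Prod [Atom str]]]]]

5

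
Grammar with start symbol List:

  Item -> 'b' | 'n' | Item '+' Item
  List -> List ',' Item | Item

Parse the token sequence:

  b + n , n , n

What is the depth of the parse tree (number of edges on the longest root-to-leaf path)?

[List [List [List [Item [Item b] + [Item n]]] , [Item n]] , [Item n]]

5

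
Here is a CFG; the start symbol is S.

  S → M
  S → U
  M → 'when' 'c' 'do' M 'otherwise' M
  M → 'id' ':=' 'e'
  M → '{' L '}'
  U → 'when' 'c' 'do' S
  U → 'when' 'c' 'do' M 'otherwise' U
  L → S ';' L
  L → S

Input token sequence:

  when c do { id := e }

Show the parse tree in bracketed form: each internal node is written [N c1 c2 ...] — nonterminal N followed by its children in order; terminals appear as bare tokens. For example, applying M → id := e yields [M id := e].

[S [U when c do [S [M { [L [S [M id := e]]] }]]]]

S
U
when c do S
when c do M
when c do { L }
when c do { S }
when c do { M }
when c do { id := e }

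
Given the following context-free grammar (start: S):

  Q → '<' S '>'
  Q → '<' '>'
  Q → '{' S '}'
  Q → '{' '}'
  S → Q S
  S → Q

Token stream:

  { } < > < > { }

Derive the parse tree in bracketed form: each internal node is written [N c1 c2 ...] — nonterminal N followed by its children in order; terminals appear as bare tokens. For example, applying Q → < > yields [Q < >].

[S [Q { }] [S [Q < >] [S [Q < >] [S [Q { }]]]]]

S
Q S
{ } S
{ } Q S
{ } < > S
{ } < > Q S
{ } < > < > S
{ } < > < > Q
{ } < > < > { }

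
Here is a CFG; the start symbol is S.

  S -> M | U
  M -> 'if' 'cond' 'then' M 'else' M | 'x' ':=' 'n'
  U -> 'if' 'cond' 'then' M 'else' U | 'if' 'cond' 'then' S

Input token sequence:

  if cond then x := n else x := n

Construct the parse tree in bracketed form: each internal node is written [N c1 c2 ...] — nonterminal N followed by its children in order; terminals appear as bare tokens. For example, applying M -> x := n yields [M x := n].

S
M
if cond then M else M
if cond then x := n else M
if cond then x := n else x := n

[S [M if cond then [M x := n] else [M x := n]]]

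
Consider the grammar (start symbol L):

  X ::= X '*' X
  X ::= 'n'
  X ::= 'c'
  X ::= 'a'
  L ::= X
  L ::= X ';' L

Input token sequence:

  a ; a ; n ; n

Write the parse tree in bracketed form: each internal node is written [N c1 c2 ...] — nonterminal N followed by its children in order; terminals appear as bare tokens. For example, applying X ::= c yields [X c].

[L [X a] ; [L [X a] ; [L [X n] ; [L [X n]]]]]

L
X ; L
a ; L
a ; X ; L
a ; a ; L
a ; a ; X ; L
a ; a ; n ; L
a ; a ; n ; X
a ; a ; n ; n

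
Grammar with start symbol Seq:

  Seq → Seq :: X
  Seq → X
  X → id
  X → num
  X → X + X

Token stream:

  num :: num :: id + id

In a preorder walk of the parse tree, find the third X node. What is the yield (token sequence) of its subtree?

[Seq [Seq [Seq [X num]] :: [X num]] :: [X [X id] + [X id]]]

id + id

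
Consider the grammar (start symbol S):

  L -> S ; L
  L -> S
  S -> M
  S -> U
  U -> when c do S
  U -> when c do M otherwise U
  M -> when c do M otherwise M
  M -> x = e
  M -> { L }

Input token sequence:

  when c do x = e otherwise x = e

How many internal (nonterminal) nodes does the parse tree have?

4

[S [M when c do [M x = e] otherwise [M x = e]]]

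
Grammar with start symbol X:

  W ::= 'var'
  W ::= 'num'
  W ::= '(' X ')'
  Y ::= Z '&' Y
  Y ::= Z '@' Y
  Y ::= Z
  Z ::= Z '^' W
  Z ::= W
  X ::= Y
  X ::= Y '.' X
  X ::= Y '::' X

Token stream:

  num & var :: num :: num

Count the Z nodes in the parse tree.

4

[X [Y [Z [W num]] & [Y [Z [W var]]]] :: [X [Y [Z [W num]]] :: [X [Y [Z [W num]]]]]]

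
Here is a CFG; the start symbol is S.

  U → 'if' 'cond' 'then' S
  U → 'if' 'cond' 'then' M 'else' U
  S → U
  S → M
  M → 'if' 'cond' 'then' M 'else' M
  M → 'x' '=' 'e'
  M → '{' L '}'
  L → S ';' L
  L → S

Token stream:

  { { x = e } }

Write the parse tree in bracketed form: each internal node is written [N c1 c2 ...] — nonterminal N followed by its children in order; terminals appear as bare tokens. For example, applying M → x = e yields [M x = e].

[S [M { [L [S [M { [L [S [M x = e]]] }]]] }]]

S
M
{ L }
{ S }
{ M }
{ { L } }
{ { S } }
{ { M } }
{ { x = e } }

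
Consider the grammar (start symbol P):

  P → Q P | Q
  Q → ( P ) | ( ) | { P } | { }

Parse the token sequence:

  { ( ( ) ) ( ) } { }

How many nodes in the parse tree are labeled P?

5

[P [Q { [P [Q ( [P [Q ( )]] )] [P [Q ( )]]] }] [P [Q { }]]]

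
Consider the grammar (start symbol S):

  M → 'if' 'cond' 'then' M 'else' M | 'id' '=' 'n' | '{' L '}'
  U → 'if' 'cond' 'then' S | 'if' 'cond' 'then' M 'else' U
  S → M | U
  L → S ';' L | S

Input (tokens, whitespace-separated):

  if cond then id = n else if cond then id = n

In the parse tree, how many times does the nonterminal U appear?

2

[S [U if cond then [M id = n] else [U if cond then [S [M id = n]]]]]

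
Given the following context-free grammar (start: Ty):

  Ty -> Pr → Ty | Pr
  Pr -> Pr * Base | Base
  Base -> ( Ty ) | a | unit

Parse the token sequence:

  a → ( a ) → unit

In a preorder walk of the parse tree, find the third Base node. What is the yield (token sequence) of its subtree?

[Ty [Pr [Base a]] → [Ty [Pr [Base ( [Ty [Pr [Base a]]] )]] → [Ty [Pr [Base unit]]]]]

a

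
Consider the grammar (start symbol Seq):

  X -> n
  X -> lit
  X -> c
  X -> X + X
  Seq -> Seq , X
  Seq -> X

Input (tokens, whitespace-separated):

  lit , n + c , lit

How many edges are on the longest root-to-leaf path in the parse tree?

[Seq [Seq [Seq [X lit]] , [X [X n] + [X c]]] , [X lit]]

4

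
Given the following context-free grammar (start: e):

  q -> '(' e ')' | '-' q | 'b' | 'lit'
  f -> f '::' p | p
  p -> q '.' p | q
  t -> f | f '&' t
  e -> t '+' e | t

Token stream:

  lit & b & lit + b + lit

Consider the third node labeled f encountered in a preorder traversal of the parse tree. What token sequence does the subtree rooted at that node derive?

[e [t [f [p [q lit]]] & [t [f [p [q b]]] & [t [f [p [q lit]]]]]] + [e [t [f [p [q b]]]] + [e [t [f [p [q lit]]]]]]]

lit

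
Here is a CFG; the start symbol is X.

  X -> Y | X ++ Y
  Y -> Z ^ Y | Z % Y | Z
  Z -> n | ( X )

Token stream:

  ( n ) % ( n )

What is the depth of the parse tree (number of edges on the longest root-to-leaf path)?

7

[X [Y [Z ( [X [Y [Z n]]] )] % [Y [Z ( [X [Y [Z n]]] )]]]]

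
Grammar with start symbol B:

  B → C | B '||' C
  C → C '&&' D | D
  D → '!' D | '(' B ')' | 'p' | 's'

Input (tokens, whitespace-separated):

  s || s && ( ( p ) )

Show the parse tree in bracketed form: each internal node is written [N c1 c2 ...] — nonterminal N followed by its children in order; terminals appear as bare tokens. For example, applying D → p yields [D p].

[B [B [C [D s]]] || [C [C [D s]] && [D ( [B [C [D ( [B [C [D p]]] )]]] )]]]

B
B || C
C || C
D || C
s || C
s || C && D
s || D && D
s || s && D
s || s && ( B )
s || s && ( C )
s || s && ( D )
s || s && ( ( B ) )
s || s && ( ( C ) )
s || s && ( ( D ) )
s || s && ( ( p ) )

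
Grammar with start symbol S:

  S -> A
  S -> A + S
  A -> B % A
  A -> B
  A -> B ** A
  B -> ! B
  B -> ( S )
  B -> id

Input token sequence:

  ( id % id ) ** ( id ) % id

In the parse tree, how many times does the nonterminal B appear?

[S [A [B ( [S [A [B id] % [A [B id]]]] )] ** [A [B ( [S [A [B id]]] )] % [A [B id]]]]]

6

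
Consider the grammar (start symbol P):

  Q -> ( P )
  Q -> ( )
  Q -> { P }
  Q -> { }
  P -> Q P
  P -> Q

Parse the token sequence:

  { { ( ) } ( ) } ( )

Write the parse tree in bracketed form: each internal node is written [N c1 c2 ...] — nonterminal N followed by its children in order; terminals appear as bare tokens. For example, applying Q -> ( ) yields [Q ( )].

[P [Q { [P [Q { [P [Q ( )]] }] [P [Q ( )]]] }] [P [Q ( )]]]

P
Q P
{ P } P
{ Q P } P
{ { P } P } P
{ { Q } P } P
{ { ( ) } P } P
{ { ( ) } Q } P
{ { ( ) } ( ) } P
{ { ( ) } ( ) } Q
{ { ( ) } ( ) } ( )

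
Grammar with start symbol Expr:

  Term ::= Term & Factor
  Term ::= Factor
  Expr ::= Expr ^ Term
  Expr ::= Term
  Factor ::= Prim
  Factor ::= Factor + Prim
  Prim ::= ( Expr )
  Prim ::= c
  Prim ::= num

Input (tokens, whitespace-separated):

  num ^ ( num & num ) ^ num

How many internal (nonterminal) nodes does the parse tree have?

[Expr [Expr [Expr [Term [Factor [Prim num]]]] ^ [Term [Factor [Prim ( [Expr [Term [Term [Factor [Prim num]]] & [Factor [Prim num]]]] )]]]] ^ [Term [Factor [Prim num]]]]

19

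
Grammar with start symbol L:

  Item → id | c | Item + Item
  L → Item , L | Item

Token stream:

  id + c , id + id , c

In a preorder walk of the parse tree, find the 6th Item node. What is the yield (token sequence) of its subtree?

[L [Item [Item id] + [Item c]] , [L [Item [Item id] + [Item id]] , [L [Item c]]]]

id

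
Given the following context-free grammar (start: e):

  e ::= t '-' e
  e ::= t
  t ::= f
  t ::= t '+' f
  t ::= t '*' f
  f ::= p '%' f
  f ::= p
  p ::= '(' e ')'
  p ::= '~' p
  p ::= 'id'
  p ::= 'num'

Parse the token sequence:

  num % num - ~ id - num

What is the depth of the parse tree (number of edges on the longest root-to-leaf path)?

6

[e [t [f [p num] % [f [p num]]]] - [e [t [f [p ~ [p id]]]] - [e [t [f [p num]]]]]]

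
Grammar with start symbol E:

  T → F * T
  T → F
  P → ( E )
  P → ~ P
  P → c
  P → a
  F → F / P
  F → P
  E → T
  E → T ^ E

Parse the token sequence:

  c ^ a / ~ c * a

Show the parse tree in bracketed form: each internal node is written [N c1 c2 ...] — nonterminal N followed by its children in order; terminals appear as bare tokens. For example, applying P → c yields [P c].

E
T ^ E
F ^ E
P ^ E
c ^ E
c ^ T
c ^ F * T
c ^ F / P * T
c ^ P / P * T
c ^ a / P * T
c ^ a / ~ P * T
c ^ a / ~ c * T
c ^ a / ~ c * F
c ^ a / ~ c * P
c ^ a / ~ c * a

[E [T [F [P c]]] ^ [E [T [F [F [P a]] / [P ~ [P c]]] * [T [F [P a]]]]]]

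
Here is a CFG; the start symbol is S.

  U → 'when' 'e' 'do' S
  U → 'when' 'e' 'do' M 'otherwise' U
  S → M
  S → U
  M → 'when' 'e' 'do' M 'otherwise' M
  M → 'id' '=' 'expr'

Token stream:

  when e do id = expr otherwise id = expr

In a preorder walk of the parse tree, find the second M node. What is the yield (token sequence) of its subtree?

id = expr

[S [M when e do [M id = expr] otherwise [M id = expr]]]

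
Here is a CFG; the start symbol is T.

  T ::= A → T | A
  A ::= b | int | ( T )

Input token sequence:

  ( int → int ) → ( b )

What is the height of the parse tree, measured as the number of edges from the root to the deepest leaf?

5

[T [A ( [T [A int] → [T [A int]]] )] → [T [A ( [T [A b]] )]]]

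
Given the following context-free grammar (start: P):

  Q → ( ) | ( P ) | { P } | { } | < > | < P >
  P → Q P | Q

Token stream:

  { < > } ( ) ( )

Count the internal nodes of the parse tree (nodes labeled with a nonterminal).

8

[P [Q { [P [Q < >]] }] [P [Q ( )] [P [Q ( )]]]]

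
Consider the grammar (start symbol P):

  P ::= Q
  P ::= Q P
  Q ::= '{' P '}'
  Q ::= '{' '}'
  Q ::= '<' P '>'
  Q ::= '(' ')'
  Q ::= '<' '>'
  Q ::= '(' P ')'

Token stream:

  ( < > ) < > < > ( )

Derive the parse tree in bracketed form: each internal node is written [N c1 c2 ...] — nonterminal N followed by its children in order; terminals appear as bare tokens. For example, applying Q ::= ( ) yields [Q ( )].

[P [Q ( [P [Q < >]] )] [P [Q < >] [P [Q < >] [P [Q ( )]]]]]

P
Q P
( P ) P
( Q ) P
( < > ) P
( < > ) Q P
( < > ) < > P
( < > ) < > Q P
( < > ) < > < > P
( < > ) < > < > Q
( < > ) < > < > ( )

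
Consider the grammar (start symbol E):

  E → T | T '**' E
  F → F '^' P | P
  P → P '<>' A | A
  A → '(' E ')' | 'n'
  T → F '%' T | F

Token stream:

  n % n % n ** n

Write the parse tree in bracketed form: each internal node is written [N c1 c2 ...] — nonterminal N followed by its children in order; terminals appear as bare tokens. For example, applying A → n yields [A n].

E
T ** E
F % T ** E
P % T ** E
A % T ** E
n % T ** E
n % F % T ** E
n % P % T ** E
n % A % T ** E
n % n % T ** E
n % n % F ** E
n % n % P ** E
n % n % A ** E
n % n % n ** E
n % n % n ** T
n % n % n ** F
n % n % n ** P
n % n % n ** A
n % n % n ** n

[E [T [F [P [A n]]] % [T [F [P [A n]]] % [T [F [P [A n]]]]]] ** [E [T [F [P [A n]]]]]]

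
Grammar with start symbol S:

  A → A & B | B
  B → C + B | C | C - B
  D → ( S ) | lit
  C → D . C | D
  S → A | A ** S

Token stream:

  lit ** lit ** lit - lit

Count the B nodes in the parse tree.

[S [A [B [C [D lit]]]] ** [S [A [B [C [D lit]]]] ** [S [A [B [C [D lit]] - [B [C [D lit]]]]]]]]

4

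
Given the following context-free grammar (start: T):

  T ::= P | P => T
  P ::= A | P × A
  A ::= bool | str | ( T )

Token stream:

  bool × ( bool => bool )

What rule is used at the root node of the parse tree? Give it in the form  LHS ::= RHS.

[T [P [P [A bool]] × [A ( [T [P [A bool]] => [T [P [A bool]]]] )]]]

T ::= P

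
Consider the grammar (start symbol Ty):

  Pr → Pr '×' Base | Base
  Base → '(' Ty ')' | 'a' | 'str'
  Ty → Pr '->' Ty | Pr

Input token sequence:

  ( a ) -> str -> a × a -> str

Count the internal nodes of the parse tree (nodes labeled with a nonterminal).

[Ty [Pr [Base ( [Ty [Pr [Base a]]] )]] -> [Ty [Pr [Base str]] -> [Ty [Pr [Pr [Base a]] × [Base a]] -> [Ty [Pr [Base str]]]]]]

17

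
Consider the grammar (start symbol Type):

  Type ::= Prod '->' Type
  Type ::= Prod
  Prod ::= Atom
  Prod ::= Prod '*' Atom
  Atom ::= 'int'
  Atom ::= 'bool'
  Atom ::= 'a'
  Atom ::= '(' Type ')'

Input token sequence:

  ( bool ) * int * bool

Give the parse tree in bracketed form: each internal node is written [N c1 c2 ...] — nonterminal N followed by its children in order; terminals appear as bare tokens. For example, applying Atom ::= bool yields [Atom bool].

[Type [Prod [Prod [Prod [Atom ( [Type [Prod [Atom bool]]] )]] * [Atom int]] * [Atom bool]]]

Type
Prod
Prod * Atom
Prod * Atom * Atom
Atom * Atom * Atom
( Type ) * Atom * Atom
( Prod ) * Atom * Atom
( Atom ) * Atom * Atom
( bool ) * Atom * Atom
( bool ) * int * Atom
( bool ) * int * bool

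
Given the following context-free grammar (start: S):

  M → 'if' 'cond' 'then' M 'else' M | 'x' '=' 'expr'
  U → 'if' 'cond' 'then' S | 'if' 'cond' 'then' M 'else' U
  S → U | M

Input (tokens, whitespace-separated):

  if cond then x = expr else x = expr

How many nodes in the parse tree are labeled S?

[S [M if cond then [M x = expr] else [M x = expr]]]

1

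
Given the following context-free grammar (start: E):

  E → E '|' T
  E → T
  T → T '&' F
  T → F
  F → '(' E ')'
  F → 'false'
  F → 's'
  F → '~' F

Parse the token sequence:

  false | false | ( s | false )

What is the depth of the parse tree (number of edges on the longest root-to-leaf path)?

[E [E [E [T [F false]]] | [T [F false]]] | [T [F ( [E [E [T [F s]]] | [T [F false]]] )]]]

7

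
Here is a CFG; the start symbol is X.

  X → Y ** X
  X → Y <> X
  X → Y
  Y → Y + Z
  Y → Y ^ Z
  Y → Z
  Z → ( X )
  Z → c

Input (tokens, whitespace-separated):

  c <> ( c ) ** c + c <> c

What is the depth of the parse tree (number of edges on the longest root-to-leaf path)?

7

[X [Y [Z c]] <> [X [Y [Z ( [X [Y [Z c]]] )]] ** [X [Y [Y [Z c]] + [Z c]] <> [X [Y [Z c]]]]]]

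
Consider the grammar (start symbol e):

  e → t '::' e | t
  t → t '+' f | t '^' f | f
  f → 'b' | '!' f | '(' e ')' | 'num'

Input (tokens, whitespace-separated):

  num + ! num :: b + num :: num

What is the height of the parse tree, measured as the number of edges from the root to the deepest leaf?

[e [t [t [f num]] + [f ! [f num]]] :: [e [t [t [f b]] + [f num]] :: [e [t [f num]]]]]

5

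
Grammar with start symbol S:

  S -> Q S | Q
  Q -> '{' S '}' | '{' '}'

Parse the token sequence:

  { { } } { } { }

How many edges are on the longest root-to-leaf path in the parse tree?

[S [Q { [S [Q { }]] }] [S [Q { }] [S [Q { }]]]]

4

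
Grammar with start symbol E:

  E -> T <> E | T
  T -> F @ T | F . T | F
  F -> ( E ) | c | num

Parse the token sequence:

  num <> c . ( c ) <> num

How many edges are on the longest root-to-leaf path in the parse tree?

8

[E [T [F num]] <> [E [T [F c] . [T [F ( [E [T [F c]]] )]]] <> [E [T [F num]]]]]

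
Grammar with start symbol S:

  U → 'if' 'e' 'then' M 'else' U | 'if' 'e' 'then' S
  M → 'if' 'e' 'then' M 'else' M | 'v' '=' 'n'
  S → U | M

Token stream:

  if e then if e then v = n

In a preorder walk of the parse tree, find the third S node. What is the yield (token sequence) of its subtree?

[S [U if e then [S [U if e then [S [M v = n]]]]]]

v = n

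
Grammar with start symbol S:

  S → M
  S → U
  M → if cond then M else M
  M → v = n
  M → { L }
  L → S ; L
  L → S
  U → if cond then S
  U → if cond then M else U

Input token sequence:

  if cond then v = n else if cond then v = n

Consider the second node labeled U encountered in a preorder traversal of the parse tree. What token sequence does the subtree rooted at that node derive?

[S [U if cond then [M v = n] else [U if cond then [S [M v = n]]]]]

if cond then v = n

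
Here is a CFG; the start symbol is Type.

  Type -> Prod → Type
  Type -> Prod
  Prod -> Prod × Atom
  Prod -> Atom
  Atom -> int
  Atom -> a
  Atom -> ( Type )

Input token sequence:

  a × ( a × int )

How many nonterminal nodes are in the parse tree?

[Type [Prod [Prod [Atom a]] × [Atom ( [Type [Prod [Prod [Atom a]] × [Atom int]]] )]]]

10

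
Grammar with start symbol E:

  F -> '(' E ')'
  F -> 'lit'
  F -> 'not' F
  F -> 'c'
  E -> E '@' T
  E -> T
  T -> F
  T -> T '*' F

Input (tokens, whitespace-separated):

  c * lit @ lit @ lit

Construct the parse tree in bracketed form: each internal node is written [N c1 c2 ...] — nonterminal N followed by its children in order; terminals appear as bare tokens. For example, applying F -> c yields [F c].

[E [E [E [T [T [F c]] * [F lit]]] @ [T [F lit]]] @ [T [F lit]]]

E
E @ T
E @ T @ T
T @ T @ T
T * F @ T @ T
F * F @ T @ T
c * F @ T @ T
c * lit @ T @ T
c * lit @ F @ T
c * lit @ lit @ T
c * lit @ lit @ F
c * lit @ lit @ lit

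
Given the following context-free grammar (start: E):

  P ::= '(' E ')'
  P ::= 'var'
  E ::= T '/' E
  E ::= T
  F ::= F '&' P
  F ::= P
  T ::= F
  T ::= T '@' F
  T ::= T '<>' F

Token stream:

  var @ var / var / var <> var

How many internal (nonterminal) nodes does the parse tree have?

[E [T [T [F [P var]]] @ [F [P var]]] / [E [T [F [P var]]] / [E [T [T [F [P var]]] <> [F [P var]]]]]]

18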